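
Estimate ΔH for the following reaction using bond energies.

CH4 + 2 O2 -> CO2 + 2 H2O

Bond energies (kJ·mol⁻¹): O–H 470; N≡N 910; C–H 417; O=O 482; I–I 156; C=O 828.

Bonds broken (reactants):
  C–H: 4 × 417 = 1668
  O=O: 2 × 482 = 964
  Σ(broken) = 2632 kJ
Bonds formed (products):
  C=O: 2 × 828 = 1656
  O–H: 4 × 470 = 1880
  Σ(formed) = 3536 kJ
ΔH = Σ(broken) − Σ(formed) = 2632 − 3536 = −904 kJ

ΔH ≈ −904 kJ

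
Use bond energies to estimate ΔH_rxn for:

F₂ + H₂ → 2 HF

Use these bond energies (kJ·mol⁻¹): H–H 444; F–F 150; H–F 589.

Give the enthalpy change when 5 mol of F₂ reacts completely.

Bonds broken (reactants):
  F–F: 1 × 150 = 150
  H–H: 1 × 444 = 444
  Σ(broken) = 594 kJ
Bonds formed (products):
  H–F: 2 × 589 = 1178
  Σ(formed) = 1178 kJ
ΔH = Σ(broken) − Σ(formed) = 594 − 1178 = −584 kJ
For 5× the reaction as written: 5 × (−584) = −2920 kJ

ΔH = −2920 kJ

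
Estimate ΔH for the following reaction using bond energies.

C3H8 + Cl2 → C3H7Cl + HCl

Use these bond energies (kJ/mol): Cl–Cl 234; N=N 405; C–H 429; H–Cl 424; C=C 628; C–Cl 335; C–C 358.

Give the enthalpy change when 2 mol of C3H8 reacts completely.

Bonds broken (reactants):
  C–C: 2 × 358 = 716
  C–H: 8 × 429 = 3432
  Cl–Cl: 1 × 234 = 234
  Σ(broken) = 4382 kJ
Bonds formed (products):
  C–C: 2 × 358 = 716
  C–Cl: 1 × 335 = 335
  C–H: 7 × 429 = 3003
  H–Cl: 1 × 424 = 424
  Σ(formed) = 4478 kJ
ΔH = Σ(broken) − Σ(formed) = 4382 − 4478 = −96 kJ
For 2× the reaction as written: 2 × (−96) = −192 kJ

ΔH = −192 kJ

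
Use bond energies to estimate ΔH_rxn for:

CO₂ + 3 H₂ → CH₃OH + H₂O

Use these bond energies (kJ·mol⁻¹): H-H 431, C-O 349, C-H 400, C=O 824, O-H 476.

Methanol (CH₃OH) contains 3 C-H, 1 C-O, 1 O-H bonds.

ΔH ≈ −36 kJ

Bonds broken (reactants):
  C=O: 2 × 824 = 1648
  H-H: 3 × 431 = 1293
  Σ(broken) = 2941 kJ
Bonds formed (products):
  C-H: 3 × 400 = 1200
  C-O: 1 × 349 = 349
  O-H: 3 × 476 = 1428
  Σ(formed) = 2977 kJ
ΔH = Σ(broken) − Σ(formed) = 2941 − 2977 = −36 kJ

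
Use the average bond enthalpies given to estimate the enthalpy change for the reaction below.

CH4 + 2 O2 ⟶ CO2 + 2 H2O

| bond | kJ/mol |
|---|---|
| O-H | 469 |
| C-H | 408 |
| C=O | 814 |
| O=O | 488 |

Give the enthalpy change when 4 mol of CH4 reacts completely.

Bonds broken (reactants):
  C-H: 4 × 408 = 1632
  O=O: 2 × 488 = 976
  Σ(broken) = 2608 kJ
Bonds formed (products):
  C=O: 2 × 814 = 1628
  O-H: 4 × 469 = 1876
  Σ(formed) = 3504 kJ
ΔH = Σ(broken) − Σ(formed) = 2608 − 3504 = −896 kJ
For 4× the reaction as written: 4 × (−896) = −3584 kJ

ΔH = −3584 kJ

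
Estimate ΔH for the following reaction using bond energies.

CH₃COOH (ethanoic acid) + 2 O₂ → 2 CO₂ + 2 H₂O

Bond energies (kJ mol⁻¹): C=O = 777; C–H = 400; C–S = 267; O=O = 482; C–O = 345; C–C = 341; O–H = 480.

Bonds broken (reactants):
  C–C: 1 × 341 = 341
  C–H: 3 × 400 = 1200
  C–O: 1 × 345 = 345
  C=O: 1 × 777 = 777
  O–H: 1 × 480 = 480
  O=O: 2 × 482 = 964
  Σ(broken) = 4107 kJ
Bonds formed (products):
  C=O: 4 × 777 = 3108
  O–H: 4 × 480 = 1920
  Σ(formed) = 5028 kJ
ΔH = Σ(broken) − Σ(formed) = 4107 − 5028 = −921 kJ

ΔH ≈ −921 kJ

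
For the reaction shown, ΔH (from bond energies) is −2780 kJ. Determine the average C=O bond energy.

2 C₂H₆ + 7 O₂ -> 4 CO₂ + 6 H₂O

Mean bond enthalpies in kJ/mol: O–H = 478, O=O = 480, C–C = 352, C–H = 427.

D(C=O) ≈ 779 kJ/mol

Let D be the C=O bond energy.
Σ(broken) = 2×352 + 12×427 + 7×480 = 9188
Σ(formed) = 8×D + 12×478 = 5736 + 8D
ΔH = Σ(broken) − Σ(formed) = (9188) − (5736 + 8D) = +3452 − 8D
Setting this equal to −2780 kJ gives 8D = 6232, so D = 779 kJ/mol.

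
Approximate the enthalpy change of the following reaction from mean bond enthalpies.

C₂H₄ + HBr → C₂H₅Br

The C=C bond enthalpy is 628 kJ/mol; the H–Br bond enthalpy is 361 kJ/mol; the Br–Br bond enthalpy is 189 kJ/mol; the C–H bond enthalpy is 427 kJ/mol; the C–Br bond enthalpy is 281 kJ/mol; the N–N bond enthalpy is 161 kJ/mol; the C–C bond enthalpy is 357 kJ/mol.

ΔH ≈ −76 kJ

Bonds broken (reactants):
  C–H: 4 × 427 = 1708
  C=C: 1 × 628 = 628
  H–Br: 1 × 361 = 361
  Σ(broken) = 2697 kJ
Bonds formed (products):
  C–Br: 1 × 281 = 281
  C–C: 1 × 357 = 357
  C–H: 5 × 427 = 2135
  Σ(formed) = 2773 kJ
ΔH = Σ(broken) − Σ(formed) = 2697 − 2773 = −76 kJ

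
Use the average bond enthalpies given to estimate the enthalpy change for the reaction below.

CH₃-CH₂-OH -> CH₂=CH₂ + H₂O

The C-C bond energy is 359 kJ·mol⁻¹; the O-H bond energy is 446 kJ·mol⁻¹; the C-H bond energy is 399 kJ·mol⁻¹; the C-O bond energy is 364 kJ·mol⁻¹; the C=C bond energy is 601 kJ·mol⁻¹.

ΔH ≈ +75 kJ

Bonds broken (reactants):
  C-C: 1 × 359 = 359
  C-H: 5 × 399 = 1995
  C-O: 1 × 364 = 364
  O-H: 1 × 446 = 446
  Σ(broken) = 3164 kJ
Bonds formed (products):
  C-H: 4 × 399 = 1596
  C=C: 1 × 601 = 601
  O-H: 2 × 446 = 892
  Σ(formed) = 3089 kJ
ΔH = Σ(broken) − Σ(formed) = 3164 − 3089 = +75 kJ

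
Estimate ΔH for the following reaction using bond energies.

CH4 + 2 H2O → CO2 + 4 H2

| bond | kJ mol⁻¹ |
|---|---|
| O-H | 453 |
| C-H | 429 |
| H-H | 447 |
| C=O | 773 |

Bonds broken (reactants):
  C-H: 4 × 429 = 1716
  O-H: 4 × 453 = 1812
  Σ(broken) = 3528 kJ
Bonds formed (products):
  C=O: 2 × 773 = 1546
  H-H: 4 × 447 = 1788
  Σ(formed) = 3334 kJ
ΔH = Σ(broken) − Σ(formed) = 3528 − 3334 = +194 kJ

ΔH ≈ +194 kJ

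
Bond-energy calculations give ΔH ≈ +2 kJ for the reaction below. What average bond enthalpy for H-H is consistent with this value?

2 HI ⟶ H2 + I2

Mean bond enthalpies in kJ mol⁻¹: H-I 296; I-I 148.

Let D be the H-H bond energy.
Σ(broken) = 2×296 = 592
Σ(formed) = 1×D + 1×148 = 148 + D
ΔH = Σ(broken) − Σ(formed) = (592) − (148 + D) = +444 − D
Setting this equal to +2 kJ gives D = 442 kJ/mol.

D(H-H) ≈ 442 kJ/mol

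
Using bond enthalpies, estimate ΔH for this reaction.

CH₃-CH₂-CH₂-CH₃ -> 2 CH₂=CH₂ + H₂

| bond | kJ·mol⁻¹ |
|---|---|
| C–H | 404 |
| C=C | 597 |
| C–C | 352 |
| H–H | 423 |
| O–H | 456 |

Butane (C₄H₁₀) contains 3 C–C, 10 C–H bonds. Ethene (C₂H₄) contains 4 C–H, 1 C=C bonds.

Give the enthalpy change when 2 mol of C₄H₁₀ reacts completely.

Bonds broken (reactants):
  C–C: 3 × 352 = 1056
  C–H: 10 × 404 = 4040
  Σ(broken) = 5096 kJ
Bonds formed (products):
  C–H: 8 × 404 = 3232
  C=C: 2 × 597 = 1194
  H–H: 1 × 423 = 423
  Σ(formed) = 4849 kJ
ΔH = Σ(broken) − Σ(formed) = 5096 − 4849 = +247 kJ
For 2× the reaction as written: 2 × (+247) = +494 kJ

ΔH = +494 kJ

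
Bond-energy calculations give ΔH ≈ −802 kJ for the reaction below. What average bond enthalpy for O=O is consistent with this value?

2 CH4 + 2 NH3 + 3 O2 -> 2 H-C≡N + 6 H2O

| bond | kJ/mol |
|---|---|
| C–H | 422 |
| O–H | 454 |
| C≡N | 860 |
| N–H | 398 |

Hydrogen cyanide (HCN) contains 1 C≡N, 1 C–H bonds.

D(O=O) ≈ 482 kJ/mol

Let D be the O=O bond energy.
Σ(broken) = 8×422 + 6×398 + 3×D = 5764 + 3D
Σ(formed) = 2×860 + 2×422 + 12×454 = 8012
ΔH = Σ(broken) − Σ(formed) = (5764 + 3D) − (8012) = −2248 + 3D
Setting this equal to −802 kJ gives 3D = 1446, so D = 482 kJ/mol.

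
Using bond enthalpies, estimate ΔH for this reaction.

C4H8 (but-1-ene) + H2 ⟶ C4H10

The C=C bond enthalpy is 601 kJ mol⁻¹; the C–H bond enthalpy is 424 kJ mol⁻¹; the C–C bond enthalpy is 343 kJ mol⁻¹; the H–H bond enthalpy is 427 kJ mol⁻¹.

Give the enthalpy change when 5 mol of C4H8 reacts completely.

ΔH = −815 kJ

Bonds broken (reactants):
  C–C: 2 × 343 = 686
  C–H: 8 × 424 = 3392
  C=C: 1 × 601 = 601
  H–H: 1 × 427 = 427
  Σ(broken) = 5106 kJ
Bonds formed (products):
  C–C: 3 × 343 = 1029
  C–H: 10 × 424 = 4240
  Σ(formed) = 5269 kJ
ΔH = Σ(broken) − Σ(formed) = 5106 − 5269 = −163 kJ
For 5× the reaction as written: 5 × (−163) = −815 kJ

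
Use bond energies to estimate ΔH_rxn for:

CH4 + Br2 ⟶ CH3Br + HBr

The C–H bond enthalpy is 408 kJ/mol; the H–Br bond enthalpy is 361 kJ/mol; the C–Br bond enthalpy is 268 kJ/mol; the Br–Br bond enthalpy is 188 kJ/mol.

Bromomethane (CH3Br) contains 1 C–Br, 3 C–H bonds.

Bonds broken (reactants):
  Br–Br: 1 × 188 = 188
  C–H: 4 × 408 = 1632
  Σ(broken) = 1820 kJ
Bonds formed (products):
  C–Br: 1 × 268 = 268
  C–H: 3 × 408 = 1224
  H–Br: 1 × 361 = 361
  Σ(formed) = 1853 kJ
ΔH = Σ(broken) − Σ(formed) = 1820 − 1853 = −33 kJ

ΔH ≈ −33 kJ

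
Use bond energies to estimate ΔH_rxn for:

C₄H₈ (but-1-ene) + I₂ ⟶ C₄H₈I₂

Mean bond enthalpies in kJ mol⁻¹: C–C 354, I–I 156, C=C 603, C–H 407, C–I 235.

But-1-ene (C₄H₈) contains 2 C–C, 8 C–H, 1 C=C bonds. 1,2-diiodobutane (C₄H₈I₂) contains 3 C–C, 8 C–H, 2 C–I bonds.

Bonds broken (reactants):
  C–C: 2 × 354 = 708
  C–H: 8 × 407 = 3256
  C=C: 1 × 603 = 603
  I–I: 1 × 156 = 156
  Σ(broken) = 4723 kJ
Bonds formed (products):
  C–C: 3 × 354 = 1062
  C–H: 8 × 407 = 3256
  C–I: 2 × 235 = 470
  Σ(formed) = 4788 kJ
ΔH = Σ(broken) − Σ(formed) = 4723 − 4788 = −65 kJ

ΔH ≈ −65 kJ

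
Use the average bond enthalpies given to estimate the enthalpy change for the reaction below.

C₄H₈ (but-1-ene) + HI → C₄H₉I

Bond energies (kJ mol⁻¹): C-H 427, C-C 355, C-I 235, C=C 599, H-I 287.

ΔH ≈ −131 kJ

Bonds broken (reactants):
  C-C: 2 × 355 = 710
  C-H: 8 × 427 = 3416
  C=C: 1 × 599 = 599
  H-I: 1 × 287 = 287
  Σ(broken) = 5012 kJ
Bonds formed (products):
  C-C: 3 × 355 = 1065
  C-H: 9 × 427 = 3843
  C-I: 1 × 235 = 235
  Σ(formed) = 5143 kJ
ΔH = Σ(broken) − Σ(formed) = 5012 − 5143 = −131 kJ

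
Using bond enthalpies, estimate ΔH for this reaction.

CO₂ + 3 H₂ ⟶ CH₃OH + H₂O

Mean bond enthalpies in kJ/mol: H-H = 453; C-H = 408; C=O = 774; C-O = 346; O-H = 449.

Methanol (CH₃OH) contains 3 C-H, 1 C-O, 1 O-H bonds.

Bonds broken (reactants):
  C=O: 2 × 774 = 1548
  H-H: 3 × 453 = 1359
  Σ(broken) = 2907 kJ
Bonds formed (products):
  C-H: 3 × 408 = 1224
  C-O: 1 × 346 = 346
  O-H: 3 × 449 = 1347
  Σ(formed) = 2917 kJ
ΔH = Σ(broken) − Σ(formed) = 2907 − 2917 = −10 kJ

ΔH ≈ −10 kJ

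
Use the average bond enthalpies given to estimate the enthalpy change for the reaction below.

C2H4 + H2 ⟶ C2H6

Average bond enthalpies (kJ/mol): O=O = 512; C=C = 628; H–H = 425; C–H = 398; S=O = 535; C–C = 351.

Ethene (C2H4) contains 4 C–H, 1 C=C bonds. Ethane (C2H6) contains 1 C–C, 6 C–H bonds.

ΔH ≈ −94 kJ

Bonds broken (reactants):
  C–H: 4 × 398 = 1592
  C=C: 1 × 628 = 628
  H–H: 1 × 425 = 425
  Σ(broken) = 2645 kJ
Bonds formed (products):
  C–C: 1 × 351 = 351
  C–H: 6 × 398 = 2388
  Σ(formed) = 2739 kJ
ΔH = Σ(broken) − Σ(formed) = 2645 − 2739 = −94 kJ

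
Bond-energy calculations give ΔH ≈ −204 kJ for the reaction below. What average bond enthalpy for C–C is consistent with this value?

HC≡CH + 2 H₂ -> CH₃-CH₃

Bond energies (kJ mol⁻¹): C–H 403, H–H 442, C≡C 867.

Let D be the C–C bond energy.
Σ(broken) = 1×867 + 2×403 + 2×442 = 2557
Σ(formed) = 1×D + 6×403 = 2418 + D
ΔH = Σ(broken) − Σ(formed) = (2557) − (2418 + D) = +139 − D
Setting this equal to −204 kJ gives D = 343 kJ/mol.

D(C–C) ≈ 343 kJ/mol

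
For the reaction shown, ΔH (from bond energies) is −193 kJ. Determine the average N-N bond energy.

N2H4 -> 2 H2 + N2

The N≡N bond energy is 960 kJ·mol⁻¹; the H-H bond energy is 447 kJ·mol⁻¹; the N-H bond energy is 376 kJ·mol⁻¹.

Let D be the N-N bond energy.
Σ(broken) = 4×376 + 1×D = 1504 + D
Σ(formed) = 2×447 + 1×960 = 1854
ΔH = Σ(broken) − Σ(formed) = (1504 + D) − (1854) = −350 + D
Setting this equal to −193 kJ gives D = 157 kJ/mol.

D(N-N) ≈ 157 kJ/mol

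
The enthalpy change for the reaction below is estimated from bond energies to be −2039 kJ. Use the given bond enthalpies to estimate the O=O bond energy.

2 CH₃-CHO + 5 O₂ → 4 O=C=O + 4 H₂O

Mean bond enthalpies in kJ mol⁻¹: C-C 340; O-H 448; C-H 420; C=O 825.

Let D be the O=O bond energy.
Σ(broken) = 2×340 + 8×420 + 2×825 + 5×D = 5690 + 5D
Σ(formed) = 8×825 + 8×448 = 10184
ΔH = Σ(broken) − Σ(formed) = (5690 + 5D) − (10184) = −4494 + 5D
Setting this equal to −2039 kJ gives 5D = 2455, so D = 491 kJ/mol.

D(O=O) ≈ 491 kJ/mol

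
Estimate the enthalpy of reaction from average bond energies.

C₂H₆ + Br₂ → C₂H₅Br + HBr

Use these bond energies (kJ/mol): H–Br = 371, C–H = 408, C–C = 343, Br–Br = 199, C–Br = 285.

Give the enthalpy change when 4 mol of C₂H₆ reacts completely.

ΔH = −196 kJ

Bonds broken (reactants):
  Br–Br: 1 × 199 = 199
  C–C: 1 × 343 = 343
  C–H: 6 × 408 = 2448
  Σ(broken) = 2990 kJ
Bonds formed (products):
  C–Br: 1 × 285 = 285
  C–C: 1 × 343 = 343
  C–H: 5 × 408 = 2040
  H–Br: 1 × 371 = 371
  Σ(formed) = 3039 kJ
ΔH = Σ(broken) − Σ(formed) = 2990 − 3039 = −49 kJ
For 4× the reaction as written: 4 × (−49) = −196 kJ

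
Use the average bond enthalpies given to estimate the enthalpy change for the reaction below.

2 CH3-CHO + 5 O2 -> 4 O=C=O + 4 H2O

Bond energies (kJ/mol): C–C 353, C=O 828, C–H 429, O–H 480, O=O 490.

ΔH ≈ −2220 kJ

Bonds broken (reactants):
  C–C: 2 × 353 = 706
  C–H: 8 × 429 = 3432
  C=O: 2 × 828 = 1656
  O=O: 5 × 490 = 2450
  Σ(broken) = 8244 kJ
Bonds formed (products):
  C=O: 8 × 828 = 6624
  O–H: 8 × 480 = 3840
  Σ(formed) = 10464 kJ
ΔH = Σ(broken) − Σ(formed) = 8244 − 10464 = −2220 kJ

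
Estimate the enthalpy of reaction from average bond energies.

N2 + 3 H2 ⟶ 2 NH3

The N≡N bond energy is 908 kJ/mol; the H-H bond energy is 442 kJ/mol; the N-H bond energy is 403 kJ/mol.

ΔH ≈ −184 kJ

Bonds broken (reactants):
  H-H: 3 × 442 = 1326
  N≡N: 1 × 908 = 908
  Σ(broken) = 2234 kJ
Bonds formed (products):
  N-H: 6 × 403 = 2418
  Σ(formed) = 2418 kJ
ΔH = Σ(broken) − Σ(formed) = 2234 − 2418 = −184 kJ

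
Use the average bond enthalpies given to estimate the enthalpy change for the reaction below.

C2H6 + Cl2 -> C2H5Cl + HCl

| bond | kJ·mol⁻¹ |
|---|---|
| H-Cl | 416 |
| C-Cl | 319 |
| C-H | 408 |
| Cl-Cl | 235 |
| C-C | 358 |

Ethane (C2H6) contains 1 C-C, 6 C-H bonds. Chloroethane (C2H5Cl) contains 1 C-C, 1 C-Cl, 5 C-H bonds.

Bonds broken (reactants):
  C-C: 1 × 358 = 358
  C-H: 6 × 408 = 2448
  Cl-Cl: 1 × 235 = 235
  Σ(broken) = 3041 kJ
Bonds formed (products):
  C-C: 1 × 358 = 358
  C-Cl: 1 × 319 = 319
  C-H: 5 × 408 = 2040
  H-Cl: 1 × 416 = 416
  Σ(formed) = 3133 kJ
ΔH = Σ(broken) − Σ(formed) = 3041 − 3133 = −92 kJ

ΔH ≈ −92 kJ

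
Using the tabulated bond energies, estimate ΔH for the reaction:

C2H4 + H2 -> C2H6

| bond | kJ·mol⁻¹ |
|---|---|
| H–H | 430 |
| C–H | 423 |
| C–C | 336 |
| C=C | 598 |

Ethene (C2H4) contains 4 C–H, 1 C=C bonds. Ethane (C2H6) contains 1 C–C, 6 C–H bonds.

ΔH ≈ −154 kJ

Bonds broken (reactants):
  C–H: 4 × 423 = 1692
  C=C: 1 × 598 = 598
  H–H: 1 × 430 = 430
  Σ(broken) = 2720 kJ
Bonds formed (products):
  C–C: 1 × 336 = 336
  C–H: 6 × 423 = 2538
  Σ(formed) = 2874 kJ
ΔH = Σ(broken) − Σ(formed) = 2720 − 2874 = −154 kJ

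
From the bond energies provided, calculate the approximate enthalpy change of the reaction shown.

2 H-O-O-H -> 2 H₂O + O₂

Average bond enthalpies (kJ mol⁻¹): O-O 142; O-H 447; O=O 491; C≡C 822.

Bonds broken (reactants):
  O-H: 4 × 447 = 1788
  O-O: 2 × 142 = 284
  Σ(broken) = 2072 kJ
Bonds formed (products):
  O-H: 4 × 447 = 1788
  O=O: 1 × 491 = 491
  Σ(formed) = 2279 kJ
ΔH = Σ(broken) − Σ(formed) = 2072 − 2279 = −207 kJ

ΔH ≈ −207 kJ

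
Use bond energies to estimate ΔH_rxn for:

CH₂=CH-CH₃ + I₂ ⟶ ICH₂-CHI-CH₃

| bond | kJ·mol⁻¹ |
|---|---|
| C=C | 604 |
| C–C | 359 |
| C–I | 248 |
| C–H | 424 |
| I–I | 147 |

ΔH ≈ −104 kJ

Bonds broken (reactants):
  C–C: 1 × 359 = 359
  C–H: 6 × 424 = 2544
  C=C: 1 × 604 = 604
  I–I: 1 × 147 = 147
  Σ(broken) = 3654 kJ
Bonds formed (products):
  C–C: 2 × 359 = 718
  C–H: 6 × 424 = 2544
  C–I: 2 × 248 = 496
  Σ(formed) = 3758 kJ
ΔH = Σ(broken) − Σ(formed) = 3654 − 3758 = −104 kJ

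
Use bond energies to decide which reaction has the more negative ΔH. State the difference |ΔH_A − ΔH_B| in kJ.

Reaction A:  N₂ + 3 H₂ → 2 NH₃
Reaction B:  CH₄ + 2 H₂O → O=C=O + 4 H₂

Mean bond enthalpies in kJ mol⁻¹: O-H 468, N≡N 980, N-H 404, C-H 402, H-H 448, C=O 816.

Reaction A, by 156 kJ

Reaction A:
  Bonds broken (reactants):
    H-H: 3 × 448 = 1344
    N≡N: 1 × 980 = 980
    Σ(broken) = 2324 kJ
  Bonds formed (products):
    N-H: 6 × 404 = 2424
    Σ(formed) = 2424 kJ
  ΔH_A = 2324 − 2424 = −100 kJ
Reaction B:
  Bonds broken (reactants):
    C-H: 4 × 402 = 1608
    O-H: 4 × 468 = 1872
    Σ(broken) = 3480 kJ
  Bonds formed (products):
    C=O: 2 × 816 = 1632
    H-H: 4 × 448 = 1792
    Σ(formed) = 3424 kJ
  ΔH_B = 3480 − 3424 = +56 kJ
ΔH_A − ΔH_B = −156 kJ, so reaction A has the more negative ΔH; |ΔH_A − ΔH_B| = 156 kJ.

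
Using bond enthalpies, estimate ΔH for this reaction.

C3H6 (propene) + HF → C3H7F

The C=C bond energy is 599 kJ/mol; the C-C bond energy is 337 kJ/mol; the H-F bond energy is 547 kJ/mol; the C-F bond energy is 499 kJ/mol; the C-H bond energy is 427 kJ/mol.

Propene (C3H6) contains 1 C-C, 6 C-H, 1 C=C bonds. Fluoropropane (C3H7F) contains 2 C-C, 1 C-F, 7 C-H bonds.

ΔH ≈ −117 kJ

Bonds broken (reactants):
  C-C: 1 × 337 = 337
  C-H: 6 × 427 = 2562
  C=C: 1 × 599 = 599
  H-F: 1 × 547 = 547
  Σ(broken) = 4045 kJ
Bonds formed (products):
  C-C: 2 × 337 = 674
  C-F: 1 × 499 = 499
  C-H: 7 × 427 = 2989
  Σ(formed) = 4162 kJ
ΔH = Σ(broken) − Σ(formed) = 4045 − 4162 = −117 kJ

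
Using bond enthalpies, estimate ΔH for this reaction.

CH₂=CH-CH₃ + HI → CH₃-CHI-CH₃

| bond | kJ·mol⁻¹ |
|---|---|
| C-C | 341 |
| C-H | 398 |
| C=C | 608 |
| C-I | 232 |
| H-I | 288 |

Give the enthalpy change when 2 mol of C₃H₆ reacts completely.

Bonds broken (reactants):
  C-C: 1 × 341 = 341
  C-H: 6 × 398 = 2388
  C=C: 1 × 608 = 608
  H-I: 1 × 288 = 288
  Σ(broken) = 3625 kJ
Bonds formed (products):
  C-C: 2 × 341 = 682
  C-H: 7 × 398 = 2786
  C-I: 1 × 232 = 232
  Σ(formed) = 3700 kJ
ΔH = Σ(broken) − Σ(formed) = 3625 − 3700 = −75 kJ
For 2× the reaction as written: 2 × (−75) = −150 kJ

ΔH = −150 kJ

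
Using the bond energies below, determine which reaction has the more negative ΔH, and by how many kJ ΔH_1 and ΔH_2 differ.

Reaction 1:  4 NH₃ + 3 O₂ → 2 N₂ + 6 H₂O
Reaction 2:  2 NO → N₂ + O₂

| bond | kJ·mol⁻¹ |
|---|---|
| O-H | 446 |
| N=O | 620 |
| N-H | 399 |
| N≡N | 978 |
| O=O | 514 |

Reaction 1, by 726 kJ

Reaction 1:
  Bonds broken (reactants):
    N-H: 12 × 399 = 4788
    O=O: 3 × 514 = 1542
    Σ(broken) = 6330 kJ
  Bonds formed (products):
    N≡N: 2 × 978 = 1956
    O-H: 12 × 446 = 5352
    Σ(formed) = 7308 kJ
  ΔH_1 = 6330 − 7308 = −978 kJ
Reaction 2:
  Bonds broken (reactants):
    N=O: 2 × 620 = 1240
    Σ(broken) = 1240 kJ
  Bonds formed (products):
    N≡N: 1 × 978 = 978
    O=O: 1 × 514 = 514
    Σ(formed) = 1492 kJ
  ΔH_2 = 1240 − 1492 = −252 kJ
ΔH_1 − ΔH_2 = −726 kJ, so reaction 1 has the more negative ΔH; |ΔH_1 − ΔH_2| = 726 kJ.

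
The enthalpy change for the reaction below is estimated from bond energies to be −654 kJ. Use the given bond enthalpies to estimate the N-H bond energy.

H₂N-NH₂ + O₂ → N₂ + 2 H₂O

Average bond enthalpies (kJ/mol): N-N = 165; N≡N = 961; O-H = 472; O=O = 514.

Let D be the N-H bond energy.
Σ(broken) = 4×D + 1×165 + 1×514 = 679 + 4D
Σ(formed) = 1×961 + 4×472 = 2849
ΔH = Σ(broken) − Σ(formed) = (679 + 4D) − (2849) = −2170 + 4D
Setting this equal to −654 kJ gives 4D = 1516, so D = 379 kJ/mol.

D(N-H) ≈ 379 kJ/mol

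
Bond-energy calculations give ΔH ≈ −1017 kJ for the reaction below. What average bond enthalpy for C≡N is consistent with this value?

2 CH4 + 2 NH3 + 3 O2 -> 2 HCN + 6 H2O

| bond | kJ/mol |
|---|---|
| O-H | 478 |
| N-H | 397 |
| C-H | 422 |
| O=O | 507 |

Let D be the C≡N bond energy.
Σ(broken) = 8×422 + 6×397 + 3×507 = 7279
Σ(formed) = 2×D + 2×422 + 12×478 = 6580 + 2D
ΔH = Σ(broken) − Σ(formed) = (7279) − (6580 + 2D) = +699 − 2D
Setting this equal to −1017 kJ gives 2D = 1716, so D = 858 kJ/mol.

D(C≡N) ≈ 858 kJ/mol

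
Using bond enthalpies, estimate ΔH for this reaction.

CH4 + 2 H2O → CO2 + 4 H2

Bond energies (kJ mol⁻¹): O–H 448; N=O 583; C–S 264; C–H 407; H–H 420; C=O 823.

ΔH ≈ +94 kJ

Bonds broken (reactants):
  C–H: 4 × 407 = 1628
  O–H: 4 × 448 = 1792
  Σ(broken) = 3420 kJ
Bonds formed (products):
  C=O: 2 × 823 = 1646
  H–H: 4 × 420 = 1680
  Σ(formed) = 3326 kJ
ΔH = Σ(broken) − Σ(formed) = 3420 − 3326 = +94 kJ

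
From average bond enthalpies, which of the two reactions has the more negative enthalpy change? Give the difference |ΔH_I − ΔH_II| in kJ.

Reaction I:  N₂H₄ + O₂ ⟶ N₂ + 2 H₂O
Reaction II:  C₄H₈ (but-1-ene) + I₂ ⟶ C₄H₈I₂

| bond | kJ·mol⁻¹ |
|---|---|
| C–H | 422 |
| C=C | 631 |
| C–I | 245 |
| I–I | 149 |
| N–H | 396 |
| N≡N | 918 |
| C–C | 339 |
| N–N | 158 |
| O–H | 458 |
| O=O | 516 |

Reaction I:
  Bonds broken (reactants):
    N–H: 4 × 396 = 1584
    N–N: 1 × 158 = 158
    O=O: 1 × 516 = 516
    Σ(broken) = 2258 kJ
  Bonds formed (products):
    N≡N: 1 × 918 = 918
    O–H: 4 × 458 = 1832
    Σ(formed) = 2750 kJ
  ΔH_I = 2258 − 2750 = −492 kJ
Reaction II:
  Bonds broken (reactants):
    C–C: 2 × 339 = 678
    C–H: 8 × 422 = 3376
    C=C: 1 × 631 = 631
    I–I: 1 × 149 = 149
    Σ(broken) = 4834 kJ
  Bonds formed (products):
    C–C: 3 × 339 = 1017
    C–H: 8 × 422 = 3376
    C–I: 2 × 245 = 490
    Σ(formed) = 4883 kJ
  ΔH_II = 4834 − 4883 = −49 kJ
ΔH_I − ΔH_II = −443 kJ, so reaction I has the more negative ΔH; |ΔH_I − ΔH_II| = 443 kJ.

Reaction I, by 443 kJ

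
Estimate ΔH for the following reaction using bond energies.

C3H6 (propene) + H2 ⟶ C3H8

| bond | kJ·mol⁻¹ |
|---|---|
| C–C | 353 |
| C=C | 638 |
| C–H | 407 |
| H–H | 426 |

Bonds broken (reactants):
  C–C: 1 × 353 = 353
  C–H: 6 × 407 = 2442
  C=C: 1 × 638 = 638
  H–H: 1 × 426 = 426
  Σ(broken) = 3859 kJ
Bonds formed (products):
  C–C: 2 × 353 = 706
  C–H: 8 × 407 = 3256
  Σ(formed) = 3962 kJ
ΔH = Σ(broken) − Σ(formed) = 3859 − 3962 = −103 kJ

ΔH ≈ −103 kJ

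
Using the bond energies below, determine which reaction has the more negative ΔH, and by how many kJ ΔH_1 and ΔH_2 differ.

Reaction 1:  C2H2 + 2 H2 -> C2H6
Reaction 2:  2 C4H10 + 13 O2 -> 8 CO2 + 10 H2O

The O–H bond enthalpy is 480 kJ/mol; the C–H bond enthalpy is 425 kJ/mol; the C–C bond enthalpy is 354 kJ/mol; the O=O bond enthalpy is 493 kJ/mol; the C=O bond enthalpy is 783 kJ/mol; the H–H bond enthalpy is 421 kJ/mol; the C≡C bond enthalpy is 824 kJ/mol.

Reaction 1:
  Bonds broken (reactants):
    C≡C: 1 × 824 = 824
    C–H: 2 × 425 = 850
    H–H: 2 × 421 = 842
    Σ(broken) = 2516 kJ
  Bonds formed (products):
    C–C: 1 × 354 = 354
    C–H: 6 × 425 = 2550
    Σ(formed) = 2904 kJ
  ΔH_1 = 2516 − 2904 = −388 kJ
Reaction 2:
  Bonds broken (reactants):
    C–C: 6 × 354 = 2124
    C–H: 20 × 425 = 8500
    O=O: 13 × 493 = 6409
    Σ(broken) = 17033 kJ
  Bonds formed (products):
    C=O: 16 × 783 = 12528
    O–H: 20 × 480 = 9600
    Σ(formed) = 22128 kJ
  ΔH_2 = 17033 − 22128 = −5095 kJ
ΔH_1 − ΔH_2 = +4707 kJ, so reaction 2 has the more negative ΔH; |ΔH_1 − ΔH_2| = 4707 kJ.

Reaction 2, by 4707 kJ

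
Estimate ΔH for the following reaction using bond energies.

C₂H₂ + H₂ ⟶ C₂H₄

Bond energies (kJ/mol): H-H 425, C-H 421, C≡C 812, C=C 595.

Bonds broken (reactants):
  C≡C: 1 × 812 = 812
  C-H: 2 × 421 = 842
  H-H: 1 × 425 = 425
  Σ(broken) = 2079 kJ
Bonds formed (products):
  C-H: 4 × 421 = 1684
  C=C: 1 × 595 = 595
  Σ(formed) = 2279 kJ
ΔH = Σ(broken) − Σ(formed) = 2079 − 2279 = −200 kJ

ΔH ≈ −200 kJ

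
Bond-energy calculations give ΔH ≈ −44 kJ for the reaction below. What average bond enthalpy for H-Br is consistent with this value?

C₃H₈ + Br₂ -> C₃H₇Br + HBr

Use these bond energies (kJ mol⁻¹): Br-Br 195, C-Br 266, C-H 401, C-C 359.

Let D be the H-Br bond energy.
Σ(broken) = 1×195 + 2×359 + 8×401 = 4121
Σ(formed) = 1×266 + 2×359 + 7×401 + 1×D = 3791 + D
ΔH = Σ(broken) − Σ(formed) = (4121) − (3791 + D) = +330 − D
Setting this equal to −44 kJ gives D = 374 kJ/mol.

D(H-Br) ≈ 374 kJ/mol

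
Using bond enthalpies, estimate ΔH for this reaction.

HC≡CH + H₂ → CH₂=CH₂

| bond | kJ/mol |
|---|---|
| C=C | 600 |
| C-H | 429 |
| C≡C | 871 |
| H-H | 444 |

ΔH ≈ −143 kJ

Bonds broken (reactants):
  C≡C: 1 × 871 = 871
  C-H: 2 × 429 = 858
  H-H: 1 × 444 = 444
  Σ(broken) = 2173 kJ
Bonds formed (products):
  C-H: 4 × 429 = 1716
  C=C: 1 × 600 = 600
  Σ(formed) = 2316 kJ
ΔH = Σ(broken) − Σ(formed) = 2173 − 2316 = −143 kJ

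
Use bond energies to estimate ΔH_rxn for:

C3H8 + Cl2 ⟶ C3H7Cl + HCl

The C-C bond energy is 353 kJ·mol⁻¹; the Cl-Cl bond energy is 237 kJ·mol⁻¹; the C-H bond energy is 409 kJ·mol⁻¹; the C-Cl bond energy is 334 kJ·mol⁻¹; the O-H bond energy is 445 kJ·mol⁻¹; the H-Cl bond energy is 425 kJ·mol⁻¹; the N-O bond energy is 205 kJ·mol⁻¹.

ΔH ≈ −113 kJ

Bonds broken (reactants):
  C-C: 2 × 353 = 706
  C-H: 8 × 409 = 3272
  Cl-Cl: 1 × 237 = 237
  Σ(broken) = 4215 kJ
Bonds formed (products):
  C-C: 2 × 353 = 706
  C-Cl: 1 × 334 = 334
  C-H: 7 × 409 = 2863
  H-Cl: 1 × 425 = 425
  Σ(formed) = 4328 kJ
ΔH = Σ(broken) − Σ(formed) = 4215 − 4328 = −113 kJ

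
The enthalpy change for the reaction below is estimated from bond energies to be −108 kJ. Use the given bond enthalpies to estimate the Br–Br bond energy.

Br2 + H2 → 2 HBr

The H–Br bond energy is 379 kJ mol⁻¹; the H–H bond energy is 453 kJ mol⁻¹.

D(Br–Br) ≈ 197 kJ/mol

Let D be the Br–Br bond energy.
Σ(broken) = 1×D + 1×453 = 453 + D
Σ(formed) = 2×379 = 758
ΔH = Σ(broken) − Σ(formed) = (453 + D) − (758) = −305 + D
Setting this equal to −108 kJ gives D = 197 kJ/mol.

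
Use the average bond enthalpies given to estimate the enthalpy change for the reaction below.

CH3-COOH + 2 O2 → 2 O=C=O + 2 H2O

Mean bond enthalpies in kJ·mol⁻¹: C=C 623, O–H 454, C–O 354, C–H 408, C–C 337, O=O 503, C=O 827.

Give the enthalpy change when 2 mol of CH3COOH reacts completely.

Bonds broken (reactants):
  C–C: 1 × 337 = 337
  C–H: 3 × 408 = 1224
  C–O: 1 × 354 = 354
  C=O: 1 × 827 = 827
  O–H: 1 × 454 = 454
  O=O: 2 × 503 = 1006
  Σ(broken) = 4202 kJ
Bonds formed (products):
  C=O: 4 × 827 = 3308
  O–H: 4 × 454 = 1816
  Σ(formed) = 5124 kJ
ΔH = Σ(broken) − Σ(formed) = 4202 − 5124 = −922 kJ
For 2× the reaction as written: 2 × (−922) = −1844 kJ

ΔH = −1844 kJ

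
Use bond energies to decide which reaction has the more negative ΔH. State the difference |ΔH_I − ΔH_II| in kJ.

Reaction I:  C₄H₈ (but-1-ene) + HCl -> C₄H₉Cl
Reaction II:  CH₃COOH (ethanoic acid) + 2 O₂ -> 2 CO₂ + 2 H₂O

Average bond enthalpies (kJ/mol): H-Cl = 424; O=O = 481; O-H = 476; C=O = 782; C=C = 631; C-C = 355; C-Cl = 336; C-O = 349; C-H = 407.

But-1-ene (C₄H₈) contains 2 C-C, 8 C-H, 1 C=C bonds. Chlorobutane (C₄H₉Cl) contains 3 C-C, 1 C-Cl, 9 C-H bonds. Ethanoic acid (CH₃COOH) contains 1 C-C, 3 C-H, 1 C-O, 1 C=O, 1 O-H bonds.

Reaction I:
  Bonds broken (reactants):
    C-C: 2 × 355 = 710
    C-H: 8 × 407 = 3256
    C=C: 1 × 631 = 631
    H-Cl: 1 × 424 = 424
    Σ(broken) = 5021 kJ
  Bonds formed (products):
    C-C: 3 × 355 = 1065
    C-Cl: 1 × 336 = 336
    C-H: 9 × 407 = 3663
    Σ(formed) = 5064 kJ
  ΔH_I = 5021 − 5064 = −43 kJ
Reaction II:
  Bonds broken (reactants):
    C-C: 1 × 355 = 355
    C-H: 3 × 407 = 1221
    C-O: 1 × 349 = 349
    C=O: 1 × 782 = 782
    O-H: 1 × 476 = 476
    O=O: 2 × 481 = 962
    Σ(broken) = 4145 kJ
  Bonds formed (products):
    C=O: 4 × 782 = 3128
    O-H: 4 × 476 = 1904
    Σ(formed) = 5032 kJ
  ΔH_II = 4145 − 5032 = −887 kJ
ΔH_I − ΔH_II = +844 kJ, so reaction II has the more negative ΔH; |ΔH_I − ΔH_II| = 844 kJ.

Reaction II, by 844 kJ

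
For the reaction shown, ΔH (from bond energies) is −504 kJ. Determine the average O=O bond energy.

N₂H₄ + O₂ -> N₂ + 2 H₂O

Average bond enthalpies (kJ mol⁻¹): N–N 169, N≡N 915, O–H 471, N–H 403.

Let D be the O=O bond energy.
Σ(broken) = 4×403 + 1×169 + 1×D = 1781 + D
Σ(formed) = 1×915 + 4×471 = 2799
ΔH = Σ(broken) − Σ(formed) = (1781 + D) − (2799) = −1018 + D
Setting this equal to −504 kJ gives D = 514 kJ/mol.

D(O=O) ≈ 514 kJ/mol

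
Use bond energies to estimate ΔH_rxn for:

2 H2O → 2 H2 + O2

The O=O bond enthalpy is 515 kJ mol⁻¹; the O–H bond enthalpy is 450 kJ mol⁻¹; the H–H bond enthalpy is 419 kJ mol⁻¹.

ΔH ≈ +447 kJ

Bonds broken (reactants):
  O–H: 4 × 450 = 1800
  Σ(broken) = 1800 kJ
Bonds formed (products):
  H–H: 2 × 419 = 838
  O=O: 1 × 515 = 515
  Σ(formed) = 1353 kJ
ΔH = Σ(broken) − Σ(formed) = 1800 − 1353 = +447 kJ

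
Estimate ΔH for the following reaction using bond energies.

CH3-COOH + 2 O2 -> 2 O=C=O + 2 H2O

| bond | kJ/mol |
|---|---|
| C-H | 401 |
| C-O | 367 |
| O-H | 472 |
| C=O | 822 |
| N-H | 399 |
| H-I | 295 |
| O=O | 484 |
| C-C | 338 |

Bonds broken (reactants):
  C-C: 1 × 338 = 338
  C-H: 3 × 401 = 1203
  C-O: 1 × 367 = 367
  C=O: 1 × 822 = 822
  O-H: 1 × 472 = 472
  O=O: 2 × 484 = 968
  Σ(broken) = 4170 kJ
Bonds formed (products):
  C=O: 4 × 822 = 3288
  O-H: 4 × 472 = 1888
  Σ(formed) = 5176 kJ
ΔH = Σ(broken) − Σ(formed) = 4170 − 5176 = −1006 kJ

ΔH ≈ −1006 kJ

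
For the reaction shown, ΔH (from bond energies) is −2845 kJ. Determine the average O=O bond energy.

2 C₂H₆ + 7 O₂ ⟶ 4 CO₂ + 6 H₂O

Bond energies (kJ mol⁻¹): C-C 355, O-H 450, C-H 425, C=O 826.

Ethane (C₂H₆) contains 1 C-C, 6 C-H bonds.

D(O=O) ≈ 479 kJ/mol

Let D be the O=O bond energy.
Σ(broken) = 2×355 + 12×425 + 7×D = 5810 + 7D
Σ(formed) = 8×826 + 12×450 = 12008
ΔH = Σ(broken) − Σ(formed) = (5810 + 7D) − (12008) = −6198 + 7D
Setting this equal to −2845 kJ gives 7D = 3353, so D = 479 kJ/mol.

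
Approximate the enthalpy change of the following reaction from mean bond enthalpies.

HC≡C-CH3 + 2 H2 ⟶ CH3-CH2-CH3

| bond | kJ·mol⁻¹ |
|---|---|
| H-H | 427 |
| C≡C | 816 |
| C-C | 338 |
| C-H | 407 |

Bonds broken (reactants):
  C≡C: 1 × 816 = 816
  C-C: 1 × 338 = 338
  C-H: 4 × 407 = 1628
  H-H: 2 × 427 = 854
  Σ(broken) = 3636 kJ
Bonds formed (products):
  C-C: 2 × 338 = 676
  C-H: 8 × 407 = 3256
  Σ(formed) = 3932 kJ
ΔH = Σ(broken) − Σ(formed) = 3636 − 3932 = −296 kJ

ΔH ≈ −296 kJ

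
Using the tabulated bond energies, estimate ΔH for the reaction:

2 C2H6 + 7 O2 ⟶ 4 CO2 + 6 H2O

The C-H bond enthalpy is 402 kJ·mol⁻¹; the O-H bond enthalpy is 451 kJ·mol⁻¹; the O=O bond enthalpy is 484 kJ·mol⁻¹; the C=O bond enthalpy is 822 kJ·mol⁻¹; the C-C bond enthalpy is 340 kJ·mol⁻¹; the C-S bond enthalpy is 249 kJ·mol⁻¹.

Bonds broken (reactants):
  C-C: 2 × 340 = 680
  C-H: 12 × 402 = 4824
  O=O: 7 × 484 = 3388
  Σ(broken) = 8892 kJ
Bonds formed (products):
  C=O: 8 × 822 = 6576
  O-H: 12 × 451 = 5412
  Σ(formed) = 11988 kJ
ΔH = Σ(broken) − Σ(formed) = 8892 − 11988 = −3096 kJ

ΔH ≈ −3096 kJ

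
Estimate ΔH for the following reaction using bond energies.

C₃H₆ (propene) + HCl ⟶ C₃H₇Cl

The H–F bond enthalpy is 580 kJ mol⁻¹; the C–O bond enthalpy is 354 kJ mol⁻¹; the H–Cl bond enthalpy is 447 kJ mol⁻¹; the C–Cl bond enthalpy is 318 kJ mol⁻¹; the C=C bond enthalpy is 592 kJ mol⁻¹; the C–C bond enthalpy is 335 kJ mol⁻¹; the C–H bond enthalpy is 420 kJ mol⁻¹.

ΔH ≈ −34 kJ

Bonds broken (reactants):
  C–C: 1 × 335 = 335
  C–H: 6 × 420 = 2520
  C=C: 1 × 592 = 592
  H–Cl: 1 × 447 = 447
  Σ(broken) = 3894 kJ
Bonds formed (products):
  C–C: 2 × 335 = 670
  C–Cl: 1 × 318 = 318
  C–H: 7 × 420 = 2940
  Σ(formed) = 3928 kJ
ΔH = Σ(broken) − Σ(formed) = 3894 − 3928 = −34 kJ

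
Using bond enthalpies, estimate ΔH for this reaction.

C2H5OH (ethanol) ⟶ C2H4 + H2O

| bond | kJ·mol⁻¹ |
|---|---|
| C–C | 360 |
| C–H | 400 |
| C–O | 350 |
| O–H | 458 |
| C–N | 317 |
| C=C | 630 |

Bonds broken (reactants):
  C–C: 1 × 360 = 360
  C–H: 5 × 400 = 2000
  C–O: 1 × 350 = 350
  O–H: 1 × 458 = 458
  Σ(broken) = 3168 kJ
Bonds formed (products):
  C–H: 4 × 400 = 1600
  C=C: 1 × 630 = 630
  O–H: 2 × 458 = 916
  Σ(formed) = 3146 kJ
ΔH = Σ(broken) − Σ(formed) = 3168 − 3146 = +22 kJ

ΔH ≈ +22 kJ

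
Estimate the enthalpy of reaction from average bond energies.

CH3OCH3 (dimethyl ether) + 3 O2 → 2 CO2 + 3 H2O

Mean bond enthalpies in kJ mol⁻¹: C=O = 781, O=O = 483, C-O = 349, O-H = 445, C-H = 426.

Bonds broken (reactants):
  C-H: 6 × 426 = 2556
  C-O: 2 × 349 = 698
  O=O: 3 × 483 = 1449
  Σ(broken) = 4703 kJ
Bonds formed (products):
  C=O: 4 × 781 = 3124
  O-H: 6 × 445 = 2670
  Σ(formed) = 5794 kJ
ΔH = Σ(broken) − Σ(formed) = 4703 − 5794 = −1091 kJ

ΔH ≈ −1091 kJ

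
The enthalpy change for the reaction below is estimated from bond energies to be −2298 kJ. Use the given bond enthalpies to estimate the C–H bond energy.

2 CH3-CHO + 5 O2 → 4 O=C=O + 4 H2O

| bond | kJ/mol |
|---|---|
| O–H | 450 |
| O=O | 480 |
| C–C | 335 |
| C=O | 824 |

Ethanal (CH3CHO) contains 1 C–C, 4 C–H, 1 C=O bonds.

Let D be the C–H bond energy.
Σ(broken) = 2×335 + 8×D + 2×824 + 5×480 = 4718 + 8D
Σ(formed) = 8×824 + 8×450 = 10192
ΔH = Σ(broken) − Σ(formed) = (4718 + 8D) − (10192) = −5474 + 8D
Setting this equal to −2298 kJ gives 8D = 3176, so D = 397 kJ/mol.

D(C–H) ≈ 397 kJ/mol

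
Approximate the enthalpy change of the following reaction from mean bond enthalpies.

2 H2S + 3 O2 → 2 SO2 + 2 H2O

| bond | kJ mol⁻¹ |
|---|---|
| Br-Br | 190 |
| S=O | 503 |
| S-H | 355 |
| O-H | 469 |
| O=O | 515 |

ΔH ≈ −923 kJ

Bonds broken (reactants):
  O=O: 3 × 515 = 1545
  S-H: 4 × 355 = 1420
  Σ(broken) = 2965 kJ
Bonds formed (products):
  O-H: 4 × 469 = 1876
  S=O: 4 × 503 = 2012
  Σ(formed) = 3888 kJ
ΔH = Σ(broken) − Σ(formed) = 2965 − 3888 = −923 kJ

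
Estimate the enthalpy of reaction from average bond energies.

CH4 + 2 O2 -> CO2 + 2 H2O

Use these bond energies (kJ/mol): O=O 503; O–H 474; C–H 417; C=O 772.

Bonds broken (reactants):
  C–H: 4 × 417 = 1668
  O=O: 2 × 503 = 1006
  Σ(broken) = 2674 kJ
Bonds formed (products):
  C=O: 2 × 772 = 1544
  O–H: 4 × 474 = 1896
  Σ(formed) = 3440 kJ
ΔH = Σ(broken) − Σ(formed) = 2674 − 3440 = −766 kJ

ΔH ≈ −766 kJ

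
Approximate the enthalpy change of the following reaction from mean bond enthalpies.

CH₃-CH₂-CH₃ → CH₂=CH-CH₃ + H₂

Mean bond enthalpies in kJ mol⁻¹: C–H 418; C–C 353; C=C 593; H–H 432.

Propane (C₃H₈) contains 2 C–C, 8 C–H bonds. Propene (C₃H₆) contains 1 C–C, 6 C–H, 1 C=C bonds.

Bonds broken (reactants):
  C–C: 2 × 353 = 706
  C–H: 8 × 418 = 3344
  Σ(broken) = 4050 kJ
Bonds formed (products):
  C–C: 1 × 353 = 353
  C–H: 6 × 418 = 2508
  C=C: 1 × 593 = 593
  H–H: 1 × 432 = 432
  Σ(formed) = 3886 kJ
ΔH = Σ(broken) − Σ(formed) = 4050 − 3886 = +164 kJ

ΔH ≈ +164 kJ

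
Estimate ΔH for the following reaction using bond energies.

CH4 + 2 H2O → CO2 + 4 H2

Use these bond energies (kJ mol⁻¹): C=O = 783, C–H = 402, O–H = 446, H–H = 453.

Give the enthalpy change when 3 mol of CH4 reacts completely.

ΔH = +42 kJ

Bonds broken (reactants):
  C–H: 4 × 402 = 1608
  O–H: 4 × 446 = 1784
  Σ(broken) = 3392 kJ
Bonds formed (products):
  C=O: 2 × 783 = 1566
  H–H: 4 × 453 = 1812
  Σ(formed) = 3378 kJ
ΔH = Σ(broken) − Σ(formed) = 3392 − 3378 = +14 kJ
For 3× the reaction as written: 3 × (+14) = +42 kJ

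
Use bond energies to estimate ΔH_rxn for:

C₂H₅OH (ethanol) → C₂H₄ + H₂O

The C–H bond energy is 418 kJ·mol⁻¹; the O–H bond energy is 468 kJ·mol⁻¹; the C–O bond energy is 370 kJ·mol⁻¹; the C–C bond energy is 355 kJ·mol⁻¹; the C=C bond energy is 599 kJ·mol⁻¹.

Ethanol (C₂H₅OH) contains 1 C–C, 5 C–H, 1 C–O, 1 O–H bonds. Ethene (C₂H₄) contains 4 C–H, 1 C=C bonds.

ΔH ≈ +76 kJ

Bonds broken (reactants):
  C–C: 1 × 355 = 355
  C–H: 5 × 418 = 2090
  C–O: 1 × 370 = 370
  O–H: 1 × 468 = 468
  Σ(broken) = 3283 kJ
Bonds formed (products):
  C–H: 4 × 418 = 1672
  C=C: 1 × 599 = 599
  O–H: 2 × 468 = 936
  Σ(formed) = 3207 kJ
ΔH = Σ(broken) − Σ(formed) = 3283 − 3207 = +76 kJ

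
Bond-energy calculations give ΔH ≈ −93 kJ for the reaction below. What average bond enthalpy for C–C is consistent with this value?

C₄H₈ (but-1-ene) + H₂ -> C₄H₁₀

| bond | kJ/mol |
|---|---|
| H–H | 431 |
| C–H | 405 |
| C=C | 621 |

Let D be the C–C bond energy.
Σ(broken) = 2×D + 8×405 + 1×621 + 1×431 = 4292 + 2D
Σ(formed) = 3×D + 10×405 = 4050 + 3D
ΔH = Σ(broken) − Σ(formed) = (4292 + 2D) − (4050 + 3D) = +242 − D
Setting this equal to −93 kJ gives D = 335 kJ/mol.

D(C–C) ≈ 335 kJ/mol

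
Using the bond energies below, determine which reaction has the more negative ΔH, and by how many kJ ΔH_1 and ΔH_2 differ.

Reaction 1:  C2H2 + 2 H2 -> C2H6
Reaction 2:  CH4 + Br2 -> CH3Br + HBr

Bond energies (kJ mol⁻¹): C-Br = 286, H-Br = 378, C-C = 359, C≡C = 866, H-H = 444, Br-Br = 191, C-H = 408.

Reaction 1, by 172 kJ

Reaction 1:
  Bonds broken (reactants):
    C≡C: 1 × 866 = 866
    C-H: 2 × 408 = 816
    H-H: 2 × 444 = 888
    Σ(broken) = 2570 kJ
  Bonds formed (products):
    C-C: 1 × 359 = 359
    C-H: 6 × 408 = 2448
    Σ(formed) = 2807 kJ
  ΔH_1 = 2570 − 2807 = −237 kJ
Reaction 2:
  Bonds broken (reactants):
    Br-Br: 1 × 191 = 191
    C-H: 4 × 408 = 1632
    Σ(broken) = 1823 kJ
  Bonds formed (products):
    C-Br: 1 × 286 = 286
    C-H: 3 × 408 = 1224
    H-Br: 1 × 378 = 378
    Σ(formed) = 1888 kJ
  ΔH_2 = 1823 − 1888 = −65 kJ
ΔH_1 − ΔH_2 = −172 kJ, so reaction 1 has the more negative ΔH; |ΔH_1 − ΔH_2| = 172 kJ.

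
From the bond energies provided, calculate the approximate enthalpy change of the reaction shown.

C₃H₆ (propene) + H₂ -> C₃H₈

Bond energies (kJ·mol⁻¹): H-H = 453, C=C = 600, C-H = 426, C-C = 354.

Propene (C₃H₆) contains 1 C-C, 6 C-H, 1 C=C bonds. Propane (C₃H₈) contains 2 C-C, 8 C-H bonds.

Bonds broken (reactants):
  C-C: 1 × 354 = 354
  C-H: 6 × 426 = 2556
  C=C: 1 × 600 = 600
  H-H: 1 × 453 = 453
  Σ(broken) = 3963 kJ
Bonds formed (products):
  C-C: 2 × 354 = 708
  C-H: 8 × 426 = 3408
  Σ(formed) = 4116 kJ
ΔH = Σ(broken) − Σ(formed) = 3963 − 4116 = −153 kJ

ΔH ≈ −153 kJ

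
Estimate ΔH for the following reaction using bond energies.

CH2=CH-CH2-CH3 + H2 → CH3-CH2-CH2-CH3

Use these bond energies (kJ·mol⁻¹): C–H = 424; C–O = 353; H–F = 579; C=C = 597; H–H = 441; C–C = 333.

Bonds broken (reactants):
  C–C: 2 × 333 = 666
  C–H: 8 × 424 = 3392
  C=C: 1 × 597 = 597
  H–H: 1 × 441 = 441
  Σ(broken) = 5096 kJ
Bonds formed (products):
  C–C: 3 × 333 = 999
  C–H: 10 × 424 = 4240
  Σ(formed) = 5239 kJ
ΔH = Σ(broken) − Σ(formed) = 5096 − 5239 = −143 kJ

ΔH ≈ −143 kJ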